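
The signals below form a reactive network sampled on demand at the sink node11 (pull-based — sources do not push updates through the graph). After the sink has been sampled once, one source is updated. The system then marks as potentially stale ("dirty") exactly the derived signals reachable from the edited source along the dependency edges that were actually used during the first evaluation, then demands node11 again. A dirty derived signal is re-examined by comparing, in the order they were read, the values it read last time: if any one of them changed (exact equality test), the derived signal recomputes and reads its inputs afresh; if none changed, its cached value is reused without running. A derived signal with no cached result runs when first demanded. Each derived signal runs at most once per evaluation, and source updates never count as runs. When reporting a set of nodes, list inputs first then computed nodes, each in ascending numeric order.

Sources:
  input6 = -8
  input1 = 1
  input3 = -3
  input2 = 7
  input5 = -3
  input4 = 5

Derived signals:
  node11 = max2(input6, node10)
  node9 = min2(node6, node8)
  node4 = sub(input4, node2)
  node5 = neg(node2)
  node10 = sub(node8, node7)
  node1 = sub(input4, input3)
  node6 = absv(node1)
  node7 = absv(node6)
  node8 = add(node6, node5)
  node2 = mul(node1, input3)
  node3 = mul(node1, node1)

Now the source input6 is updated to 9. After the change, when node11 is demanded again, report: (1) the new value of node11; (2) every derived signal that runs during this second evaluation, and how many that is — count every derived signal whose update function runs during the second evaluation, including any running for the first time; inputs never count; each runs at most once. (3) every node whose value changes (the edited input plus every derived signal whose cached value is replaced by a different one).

node11 now evaluates to 24.
Run set: node11 (1 run).
Changed values: input6.

Initial pass — values computed on the first demand:
  node1 = sub(5, -3) = 8
  node2 = mul(8, -3) = -24
  node5 = neg(-24) = 24
  node6 = absv(8) = 8
  node7 = absv(8) = 8
  node8 = add(8, 24) = 32
  node10 = sub(32, 8) = 24
  node11 = max2(-8, 24) = 24

Second demand — change propagation:
  node11: re-runs because input6 -8->9; new result 24 (unchanged).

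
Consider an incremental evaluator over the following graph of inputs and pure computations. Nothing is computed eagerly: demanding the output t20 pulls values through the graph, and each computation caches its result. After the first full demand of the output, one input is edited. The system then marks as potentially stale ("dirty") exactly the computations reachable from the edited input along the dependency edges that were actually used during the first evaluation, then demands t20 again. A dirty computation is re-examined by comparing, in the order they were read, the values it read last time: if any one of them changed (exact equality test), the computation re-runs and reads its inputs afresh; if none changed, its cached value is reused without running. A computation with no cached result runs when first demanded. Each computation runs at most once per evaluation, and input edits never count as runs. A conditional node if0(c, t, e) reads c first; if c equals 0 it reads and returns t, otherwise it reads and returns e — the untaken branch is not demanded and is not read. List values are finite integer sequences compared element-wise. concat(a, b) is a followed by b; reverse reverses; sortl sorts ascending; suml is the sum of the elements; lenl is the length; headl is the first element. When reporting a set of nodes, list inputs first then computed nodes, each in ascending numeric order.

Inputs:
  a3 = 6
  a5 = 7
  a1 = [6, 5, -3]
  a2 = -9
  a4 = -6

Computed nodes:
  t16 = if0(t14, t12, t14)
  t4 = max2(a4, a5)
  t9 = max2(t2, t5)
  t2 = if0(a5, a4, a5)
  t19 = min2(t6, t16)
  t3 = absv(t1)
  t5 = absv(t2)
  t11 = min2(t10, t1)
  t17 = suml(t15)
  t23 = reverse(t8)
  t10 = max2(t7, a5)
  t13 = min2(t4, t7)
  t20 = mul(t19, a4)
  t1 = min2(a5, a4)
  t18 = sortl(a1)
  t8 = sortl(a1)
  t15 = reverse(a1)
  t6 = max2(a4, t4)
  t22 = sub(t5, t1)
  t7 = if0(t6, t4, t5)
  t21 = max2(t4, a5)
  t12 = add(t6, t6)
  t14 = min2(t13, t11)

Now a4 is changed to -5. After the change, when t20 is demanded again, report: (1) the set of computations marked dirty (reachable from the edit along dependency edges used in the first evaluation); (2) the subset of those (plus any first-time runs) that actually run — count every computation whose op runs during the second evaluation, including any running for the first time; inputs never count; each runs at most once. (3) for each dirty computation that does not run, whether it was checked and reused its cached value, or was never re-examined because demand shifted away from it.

Dirty set: t1, t4, t6, t7, t10, t11, t13, t14, t16, t19, t20.
Run set: t1, t4, t6, t11, t14, t16, t19, t20 (8 run).
Re-examined without running (cache reused): t7, t10, t13.
The important point: at t7 every value read last time is unchanged, so the dirty flag clears without a run.

Initial pass — values computed on the first demand:
  t1 = min2(7, -6) = -6
  t2 = if0(a5=7 -> else branch a5) = 7
  t4 = max2(-6, 7) = 7
  t5 = absv(7) = 7
  t6 = max2(-6, 7) = 7
  t7 = if0(t6=7 -> else branch t5) = 7
  t10 = max2(7, 7) = 7
  t11 = min2(7, -6) = -6
  t13 = min2(7, 7) = 7
  t14 = min2(7, -6) = -6
  t16 = if0(t14=-6 -> else branch t14) = -6
  t19 = min2(7, -6) = -6
  t20 = mul(-6, -6) = 36

Second demand — change propagation:
  t1: re-runs because a4 -6->-5; new result -5.
  t4: re-runs because a4 -6->-5; new result 7 (unchanged).
  t6: re-runs because a4 -6->-5; new result 7 (unchanged).
  t7: re-examined; everything it read last time is the same (t6 unchanged, t5 unchanged) — cache 7 kept, no run.
  t10: re-examined; everything it read last time is the same (t7 unchanged, a5 unchanged) — cache 7 kept, no run.
  t11: re-runs because t1 -6->-5; new result -5.
  t13: re-examined; everything it read last time is the same (t4 unchanged, t7 unchanged) — cache 7 kept, no run.
  t14: re-runs because t11 -6->-5; new result -5.
  t16: re-runs because t14 -6->-5; t14 -6->-5; new result -5.
  t19: re-runs because t16 -6->-5; new result -5.
  t20: re-runs because t19 -6->-5; a4 -6->-5; new result 25.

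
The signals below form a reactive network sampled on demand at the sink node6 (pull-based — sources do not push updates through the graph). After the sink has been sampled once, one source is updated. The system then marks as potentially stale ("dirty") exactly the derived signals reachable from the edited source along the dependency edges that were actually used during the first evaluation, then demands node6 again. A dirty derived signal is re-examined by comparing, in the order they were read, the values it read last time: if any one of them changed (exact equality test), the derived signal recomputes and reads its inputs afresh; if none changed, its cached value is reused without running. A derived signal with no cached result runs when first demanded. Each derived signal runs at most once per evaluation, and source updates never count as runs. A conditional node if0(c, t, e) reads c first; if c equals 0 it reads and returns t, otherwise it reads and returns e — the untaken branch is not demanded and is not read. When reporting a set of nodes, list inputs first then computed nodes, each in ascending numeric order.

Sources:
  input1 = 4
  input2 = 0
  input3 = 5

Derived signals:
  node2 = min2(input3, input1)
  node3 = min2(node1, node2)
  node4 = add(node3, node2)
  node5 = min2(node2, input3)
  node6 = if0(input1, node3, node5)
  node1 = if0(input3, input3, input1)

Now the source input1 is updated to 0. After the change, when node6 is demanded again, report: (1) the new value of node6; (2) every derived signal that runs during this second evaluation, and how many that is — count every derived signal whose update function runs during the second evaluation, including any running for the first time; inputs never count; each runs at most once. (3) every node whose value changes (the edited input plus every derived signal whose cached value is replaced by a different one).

node6 now evaluates to 0.
Run set: node1, node2, node3, node6 (4 run).
Changed values: input1, node2, node6.
The important point: the flipped condition redirects demand; node5 is left stale, never re-checked.

Initial pass — values computed on the first demand:
  node2 = min2(5, 4) = 4
  node5 = min2(4, 5) = 4
  node6 = if0(input1=4 -> else branch node5) = 4

Second demand — change propagation:
  node1: newly demanded (no cache) — executes and yields 0.
  node2: re-runs because input1 4->0; new result 0.
  node3: newly demanded (no cache) — executes and yields 0.
  node5: dirty yet unreached — the second evaluation never asks for it.
  node6: re-runs because input1 4->0; new result 0.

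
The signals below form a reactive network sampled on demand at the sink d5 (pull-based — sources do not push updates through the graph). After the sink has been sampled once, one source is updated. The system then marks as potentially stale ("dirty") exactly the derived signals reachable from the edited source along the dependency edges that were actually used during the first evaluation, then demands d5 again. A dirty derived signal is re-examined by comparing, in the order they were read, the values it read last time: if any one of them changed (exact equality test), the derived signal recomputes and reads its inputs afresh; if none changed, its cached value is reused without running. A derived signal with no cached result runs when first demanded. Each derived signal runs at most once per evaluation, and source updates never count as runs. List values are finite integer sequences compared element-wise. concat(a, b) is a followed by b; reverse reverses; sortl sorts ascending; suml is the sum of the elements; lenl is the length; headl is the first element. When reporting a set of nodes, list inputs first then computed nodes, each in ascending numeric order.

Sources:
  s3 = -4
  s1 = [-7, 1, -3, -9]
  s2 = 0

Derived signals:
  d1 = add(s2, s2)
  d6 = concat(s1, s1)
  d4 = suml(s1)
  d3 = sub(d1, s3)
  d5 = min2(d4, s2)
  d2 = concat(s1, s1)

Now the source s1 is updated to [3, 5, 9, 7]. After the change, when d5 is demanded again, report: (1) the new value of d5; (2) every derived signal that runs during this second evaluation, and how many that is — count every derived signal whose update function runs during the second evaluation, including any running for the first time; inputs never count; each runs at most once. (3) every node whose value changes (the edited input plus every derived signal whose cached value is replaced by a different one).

d5 now evaluates to 0.
Run set: d4, d5 (2 run).
Changed values: s1, d4, d5.

Initial pass — values computed on the first demand:
  d4 = suml([-7, 1, -3, -9]) = -18
  d5 = min2(-18, 0) = -18

Second demand — change propagation:
  d4: re-runs because s1 [-7, 1, -3, -9]->[3, 5, 9, 7]; new result 24.
  d5: re-runs because d4 -18->24; new result 0.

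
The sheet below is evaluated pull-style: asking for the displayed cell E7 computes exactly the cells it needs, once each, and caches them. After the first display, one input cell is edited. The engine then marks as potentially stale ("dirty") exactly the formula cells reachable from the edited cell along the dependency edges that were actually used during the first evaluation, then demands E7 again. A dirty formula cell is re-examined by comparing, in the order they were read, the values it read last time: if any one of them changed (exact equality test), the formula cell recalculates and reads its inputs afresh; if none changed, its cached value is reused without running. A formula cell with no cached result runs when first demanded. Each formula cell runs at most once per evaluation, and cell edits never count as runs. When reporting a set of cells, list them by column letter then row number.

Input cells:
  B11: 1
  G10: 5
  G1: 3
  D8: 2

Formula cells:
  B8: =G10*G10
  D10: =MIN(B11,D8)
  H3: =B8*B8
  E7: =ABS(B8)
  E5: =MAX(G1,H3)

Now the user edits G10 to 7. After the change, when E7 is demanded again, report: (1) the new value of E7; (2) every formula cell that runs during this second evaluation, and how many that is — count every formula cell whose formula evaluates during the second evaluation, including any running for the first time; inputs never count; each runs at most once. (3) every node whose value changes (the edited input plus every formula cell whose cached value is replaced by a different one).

First demand of the output computes:
  B8 = 5 * 5 = 25
  E7 = ABS(25) = 25

After the edit, cleaning proceeds:
  B8: a read changed (G10 5->7; G10 5->7) — executes, giving 49.
  E7: a read changed (B8 25->49) — executes, giving 49.

Demanding E7 again yields 49.
2 formula cells run: B8, E7.
The nodes whose values change: B8, E7, G10.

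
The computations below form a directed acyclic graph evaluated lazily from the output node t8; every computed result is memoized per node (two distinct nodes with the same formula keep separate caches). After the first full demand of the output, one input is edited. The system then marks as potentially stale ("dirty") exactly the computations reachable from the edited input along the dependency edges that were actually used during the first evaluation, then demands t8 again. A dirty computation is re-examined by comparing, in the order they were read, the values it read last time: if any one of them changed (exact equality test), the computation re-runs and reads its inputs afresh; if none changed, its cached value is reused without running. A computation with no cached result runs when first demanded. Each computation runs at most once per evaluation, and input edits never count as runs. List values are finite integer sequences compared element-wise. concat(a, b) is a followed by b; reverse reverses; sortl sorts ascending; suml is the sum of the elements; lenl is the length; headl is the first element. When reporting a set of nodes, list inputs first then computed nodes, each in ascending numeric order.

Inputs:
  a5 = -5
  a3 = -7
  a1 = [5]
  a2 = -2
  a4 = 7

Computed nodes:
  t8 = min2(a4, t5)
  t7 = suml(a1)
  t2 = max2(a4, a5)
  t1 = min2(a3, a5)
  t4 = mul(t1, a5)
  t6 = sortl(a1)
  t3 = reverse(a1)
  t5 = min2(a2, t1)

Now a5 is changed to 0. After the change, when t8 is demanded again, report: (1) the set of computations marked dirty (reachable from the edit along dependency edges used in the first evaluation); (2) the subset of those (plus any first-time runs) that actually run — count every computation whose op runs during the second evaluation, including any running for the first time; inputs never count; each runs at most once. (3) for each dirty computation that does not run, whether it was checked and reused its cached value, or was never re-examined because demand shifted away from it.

The edit dirties: t1, t5, t8.
1 computations run: t1.
Cache hits after checking: t5, t8.
Note the absorption at t1: it re-runs yet its value is the same, leaving the output's value untouched.

First demand of the output computes:
  t1 = min2(-7, -5) = -7
  t5 = min2(-2, -7) = -7
  t8 = min2(7, -7) = -7

After the edit, cleaning proceeds:
  t1: a read changed (a5 -5->0) — executes, giving -7 — identical to its old value.
  t5: dirty, but its reads are unchanged (a2 unchanged, t1 unchanged); cached -7 stands.
  t8: dirty, but its reads are unchanged (a4 unchanged, t5 unchanged); cached -7 stands.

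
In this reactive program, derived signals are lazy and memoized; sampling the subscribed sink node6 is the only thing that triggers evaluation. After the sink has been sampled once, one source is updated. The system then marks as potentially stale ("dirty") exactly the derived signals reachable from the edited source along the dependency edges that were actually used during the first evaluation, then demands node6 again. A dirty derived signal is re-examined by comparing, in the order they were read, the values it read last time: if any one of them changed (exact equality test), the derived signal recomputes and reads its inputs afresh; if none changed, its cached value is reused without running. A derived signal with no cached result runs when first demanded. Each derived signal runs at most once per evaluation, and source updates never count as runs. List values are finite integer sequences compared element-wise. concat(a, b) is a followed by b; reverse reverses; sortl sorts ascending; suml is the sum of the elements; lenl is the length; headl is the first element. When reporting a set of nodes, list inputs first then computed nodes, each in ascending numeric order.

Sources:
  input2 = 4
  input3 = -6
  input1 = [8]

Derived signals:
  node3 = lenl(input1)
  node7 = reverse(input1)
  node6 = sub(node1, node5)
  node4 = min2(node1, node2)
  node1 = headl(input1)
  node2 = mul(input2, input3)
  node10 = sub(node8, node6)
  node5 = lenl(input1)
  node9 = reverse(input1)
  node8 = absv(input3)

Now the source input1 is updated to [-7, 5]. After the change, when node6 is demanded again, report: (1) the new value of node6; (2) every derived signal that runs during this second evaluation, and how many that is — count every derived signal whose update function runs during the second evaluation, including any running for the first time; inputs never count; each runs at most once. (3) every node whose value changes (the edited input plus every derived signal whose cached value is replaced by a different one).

Demanding node6 again yields -9.
3 derived signals run: node1, node5, node6.
The nodes whose values change: input1, node1, node5, node6.

First demand of the output computes:
  node1 = headl([8]) = 8
  node5 = lenl([8]) = 1
  node6 = sub(8, 1) = 7

After the edit, cleaning proceeds:
  node1: a read changed (input1 [8]->[-7, 5]) — executes, giving -7.
  node5: a read changed (input1 [8]->[-7, 5]) — executes, giving 2.
  node6: a read changed (node1 8->-7; node5 1->2) — executes, giving -9.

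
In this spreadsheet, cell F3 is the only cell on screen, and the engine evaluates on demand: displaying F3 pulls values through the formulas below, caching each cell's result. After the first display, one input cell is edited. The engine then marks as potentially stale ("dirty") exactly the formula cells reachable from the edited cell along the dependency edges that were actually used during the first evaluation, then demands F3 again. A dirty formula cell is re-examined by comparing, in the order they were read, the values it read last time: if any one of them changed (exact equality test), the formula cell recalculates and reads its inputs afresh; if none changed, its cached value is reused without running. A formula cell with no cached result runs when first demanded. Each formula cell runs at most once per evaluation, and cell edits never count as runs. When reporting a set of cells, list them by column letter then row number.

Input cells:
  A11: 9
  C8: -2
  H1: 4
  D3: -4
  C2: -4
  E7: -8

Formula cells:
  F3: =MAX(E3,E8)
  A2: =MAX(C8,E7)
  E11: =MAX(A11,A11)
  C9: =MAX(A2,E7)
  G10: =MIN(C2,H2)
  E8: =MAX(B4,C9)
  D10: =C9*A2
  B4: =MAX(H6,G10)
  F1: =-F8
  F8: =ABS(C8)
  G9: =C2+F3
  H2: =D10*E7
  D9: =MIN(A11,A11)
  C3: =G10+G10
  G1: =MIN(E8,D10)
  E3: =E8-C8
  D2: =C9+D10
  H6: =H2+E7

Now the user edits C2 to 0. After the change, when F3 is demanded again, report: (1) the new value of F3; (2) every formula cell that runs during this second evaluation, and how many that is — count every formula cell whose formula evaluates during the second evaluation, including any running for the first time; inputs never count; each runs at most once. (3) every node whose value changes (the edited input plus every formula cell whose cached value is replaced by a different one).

F3 now evaluates to 0.
Run set: G10 (1 run).
Changed values: C2.
The important point: G10 recomputes to an identical value, and the output ends up unchanged.

Initial pass — values computed on the first demand:
  A2 = MAX(-2, -8) = -2
  C9 = MAX(-2, -8) = -2
  D10 = -2 * -2 = 4
  H2 = 4 * -8 = -32
  G10 = MIN(-4, -32) = -32
  H6 = -32 + -8 = -40
  B4 = MAX(-40, -32) = -32
  E8 = MAX(-32, -2) = -2
  E3 = -2 - -2 = 0
  F3 = MAX(0, -2) = 0

Second demand — change propagation:
  G10: re-runs because C2 -4->0; new result -32 (unchanged).
  B4: re-examined; everything it read last time is the same (H6 unchanged, G10 unchanged) — cache -32 kept, no run.
  E8: re-examined; everything it read last time is the same (B4 unchanged, C9 unchanged) — cache -2 kept, no run.
  E3: re-examined; everything it read last time is the same (E8 unchanged, C8 unchanged) — cache 0 kept, no run.
  F3: re-examined; everything it read last time is the same (E3 unchanged, E8 unchanged) — cache 0 kept, no run.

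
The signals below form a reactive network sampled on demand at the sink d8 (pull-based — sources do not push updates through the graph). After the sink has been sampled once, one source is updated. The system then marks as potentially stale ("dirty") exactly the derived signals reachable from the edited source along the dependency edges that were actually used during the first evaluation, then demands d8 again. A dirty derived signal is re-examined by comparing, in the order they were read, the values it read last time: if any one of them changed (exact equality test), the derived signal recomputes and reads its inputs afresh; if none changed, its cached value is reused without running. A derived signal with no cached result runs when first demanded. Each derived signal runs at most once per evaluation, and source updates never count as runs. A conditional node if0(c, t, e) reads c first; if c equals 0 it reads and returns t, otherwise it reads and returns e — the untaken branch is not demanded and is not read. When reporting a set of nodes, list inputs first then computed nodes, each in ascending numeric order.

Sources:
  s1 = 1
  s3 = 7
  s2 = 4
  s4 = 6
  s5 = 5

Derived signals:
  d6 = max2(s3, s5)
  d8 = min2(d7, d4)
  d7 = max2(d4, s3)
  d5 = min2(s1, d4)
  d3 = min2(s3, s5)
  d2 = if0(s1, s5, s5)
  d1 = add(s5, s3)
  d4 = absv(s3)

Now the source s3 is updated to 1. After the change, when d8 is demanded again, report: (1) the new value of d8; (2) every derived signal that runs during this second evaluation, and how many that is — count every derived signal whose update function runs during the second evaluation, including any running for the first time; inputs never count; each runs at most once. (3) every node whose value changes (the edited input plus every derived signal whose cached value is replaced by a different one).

Initial pass — values computed on the first demand:
  d4 = absv(7) = 7
  d7 = max2(7, 7) = 7
  d8 = min2(7, 7) = 7

Second demand — change propagation:
  d4: re-runs because s3 7->1; new result 1.
  d7: re-runs because d4 7->1; s3 7->1; new result 1.
  d8: re-runs because d7 7->1; d4 7->1; new result 1.

d8 now evaluates to 1.
Run set: d4, d7, d8 (3 run).
Changed values: s3, d4, d7, d8.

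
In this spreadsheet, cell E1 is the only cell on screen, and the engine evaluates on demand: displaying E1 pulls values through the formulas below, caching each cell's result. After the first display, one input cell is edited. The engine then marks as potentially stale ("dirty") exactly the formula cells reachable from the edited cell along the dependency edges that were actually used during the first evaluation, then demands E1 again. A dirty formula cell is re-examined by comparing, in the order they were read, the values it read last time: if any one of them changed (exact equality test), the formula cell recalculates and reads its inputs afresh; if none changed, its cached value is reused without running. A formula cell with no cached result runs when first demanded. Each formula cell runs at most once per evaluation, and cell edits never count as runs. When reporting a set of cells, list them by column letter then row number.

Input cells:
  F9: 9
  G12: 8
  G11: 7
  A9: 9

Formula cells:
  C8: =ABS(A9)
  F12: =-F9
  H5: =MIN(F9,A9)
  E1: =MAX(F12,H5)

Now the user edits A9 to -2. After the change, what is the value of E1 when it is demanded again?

E1 now evaluates to -2.

Initial pass — values computed on the first demand:
  F12 = -(9) = -9
  H5 = MIN(9, 9) = 9
  E1 = MAX(-9, 9) = 9

Second demand — change propagation:
  H5: re-runs because A9 9->-2; new result -2.
  E1: re-runs because H5 9->-2; new result -2.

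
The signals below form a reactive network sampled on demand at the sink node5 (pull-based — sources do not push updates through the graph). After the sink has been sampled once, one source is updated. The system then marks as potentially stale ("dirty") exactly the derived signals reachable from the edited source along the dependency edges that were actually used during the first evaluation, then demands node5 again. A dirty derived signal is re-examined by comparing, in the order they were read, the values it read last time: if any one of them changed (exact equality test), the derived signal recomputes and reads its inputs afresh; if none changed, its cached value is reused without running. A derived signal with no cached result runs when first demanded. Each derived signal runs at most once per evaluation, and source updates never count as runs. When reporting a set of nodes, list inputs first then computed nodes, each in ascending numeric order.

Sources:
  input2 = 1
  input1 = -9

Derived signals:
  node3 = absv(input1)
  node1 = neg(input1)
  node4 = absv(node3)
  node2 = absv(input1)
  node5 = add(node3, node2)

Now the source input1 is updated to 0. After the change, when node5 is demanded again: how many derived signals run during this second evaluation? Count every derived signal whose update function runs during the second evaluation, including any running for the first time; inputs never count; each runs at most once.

Run set: node2, node3, node5 (3 run).

Initial pass — values computed on the first demand:
  node2 = absv(-9) = 9
  node3 = absv(-9) = 9
  node5 = add(9, 9) = 18

Second demand — change propagation:
  node2: re-runs because input1 -9->0; new result 0.
  node3: re-runs because input1 -9->0; new result 0.
  node5: re-runs because node3 9->0; node2 9->0; new result 0.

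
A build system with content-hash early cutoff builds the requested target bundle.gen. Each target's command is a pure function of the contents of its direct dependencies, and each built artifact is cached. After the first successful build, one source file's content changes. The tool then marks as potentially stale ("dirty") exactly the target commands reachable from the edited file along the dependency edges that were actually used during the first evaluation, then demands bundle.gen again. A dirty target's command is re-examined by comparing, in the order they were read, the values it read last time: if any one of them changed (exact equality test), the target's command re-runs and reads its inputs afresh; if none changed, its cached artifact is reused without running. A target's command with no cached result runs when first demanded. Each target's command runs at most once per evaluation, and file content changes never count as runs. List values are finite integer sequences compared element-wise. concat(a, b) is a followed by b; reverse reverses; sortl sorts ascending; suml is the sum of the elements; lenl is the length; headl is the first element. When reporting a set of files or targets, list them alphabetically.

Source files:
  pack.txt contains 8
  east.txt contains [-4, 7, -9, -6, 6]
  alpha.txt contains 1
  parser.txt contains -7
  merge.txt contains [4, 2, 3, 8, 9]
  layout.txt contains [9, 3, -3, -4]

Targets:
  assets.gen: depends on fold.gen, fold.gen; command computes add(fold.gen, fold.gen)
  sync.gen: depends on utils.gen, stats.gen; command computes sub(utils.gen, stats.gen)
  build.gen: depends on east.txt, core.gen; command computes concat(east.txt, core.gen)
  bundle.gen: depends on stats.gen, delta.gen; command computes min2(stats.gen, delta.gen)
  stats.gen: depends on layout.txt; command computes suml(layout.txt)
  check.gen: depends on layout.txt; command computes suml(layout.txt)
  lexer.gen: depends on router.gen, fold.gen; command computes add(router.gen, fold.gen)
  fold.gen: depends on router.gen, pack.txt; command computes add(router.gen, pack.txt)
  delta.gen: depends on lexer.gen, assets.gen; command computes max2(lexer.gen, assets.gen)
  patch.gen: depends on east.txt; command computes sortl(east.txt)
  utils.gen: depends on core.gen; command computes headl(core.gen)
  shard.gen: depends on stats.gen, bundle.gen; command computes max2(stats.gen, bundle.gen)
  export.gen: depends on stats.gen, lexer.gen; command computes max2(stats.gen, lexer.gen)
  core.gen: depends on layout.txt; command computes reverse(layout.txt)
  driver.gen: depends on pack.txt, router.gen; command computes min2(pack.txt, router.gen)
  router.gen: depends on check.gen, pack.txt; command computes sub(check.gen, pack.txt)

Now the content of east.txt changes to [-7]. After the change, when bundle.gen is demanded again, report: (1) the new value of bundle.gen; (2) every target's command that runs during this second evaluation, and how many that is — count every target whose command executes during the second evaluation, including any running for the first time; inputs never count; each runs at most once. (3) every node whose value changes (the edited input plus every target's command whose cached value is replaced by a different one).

First evaluation (everything demanded from the output):
  check.gen = suml([9, 3, -3, -4]) = 5
  router.gen = sub(5, 8) = -3
  fold.gen = add(-3, 8) = 5
  assets.gen = add(5, 5) = 10
  lexer.gen = add(-3, 5) = 2
  delta.gen = max2(2, 10) = 10
  stats.gen = suml([9, 3, -3, -4]) = 5
  bundle.gen = min2(5, 10) = 5

Propagation after the edit:
  east.txt feeds no computation that the output demands — nothing is marked dirty and nothing runs.

Key observation: east.txt is never demanded by the output, so the edit triggers no recomputation at all.

New value of bundle.gen: 5.
Target commands that run: none — 0 in total.
Values that change: east.txt.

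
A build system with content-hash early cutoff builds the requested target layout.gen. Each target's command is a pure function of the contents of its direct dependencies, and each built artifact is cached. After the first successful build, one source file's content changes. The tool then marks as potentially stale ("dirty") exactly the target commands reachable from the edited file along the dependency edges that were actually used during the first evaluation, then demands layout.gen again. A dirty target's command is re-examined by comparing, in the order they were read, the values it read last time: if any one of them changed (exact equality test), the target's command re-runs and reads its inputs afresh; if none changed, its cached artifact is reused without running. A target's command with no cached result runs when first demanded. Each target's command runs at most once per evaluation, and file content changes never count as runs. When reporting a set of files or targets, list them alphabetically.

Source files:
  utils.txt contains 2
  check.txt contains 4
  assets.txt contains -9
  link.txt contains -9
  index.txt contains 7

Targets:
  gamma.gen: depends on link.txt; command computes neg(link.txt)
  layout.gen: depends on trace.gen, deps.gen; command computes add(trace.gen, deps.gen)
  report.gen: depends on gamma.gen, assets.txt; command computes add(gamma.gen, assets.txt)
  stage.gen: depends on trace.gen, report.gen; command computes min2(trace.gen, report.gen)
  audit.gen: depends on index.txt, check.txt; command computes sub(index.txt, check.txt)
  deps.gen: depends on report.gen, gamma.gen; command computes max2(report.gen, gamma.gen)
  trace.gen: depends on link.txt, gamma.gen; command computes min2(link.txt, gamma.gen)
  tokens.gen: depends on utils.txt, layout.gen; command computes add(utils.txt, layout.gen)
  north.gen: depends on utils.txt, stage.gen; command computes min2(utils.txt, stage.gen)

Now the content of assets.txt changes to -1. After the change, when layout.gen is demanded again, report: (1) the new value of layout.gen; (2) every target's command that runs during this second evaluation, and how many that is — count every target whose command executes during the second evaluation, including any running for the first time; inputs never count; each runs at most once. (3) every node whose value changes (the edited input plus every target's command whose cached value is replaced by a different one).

First evaluation (everything demanded from the output):
  gamma.gen = neg(-9) = 9
  report.gen = add(9, -9) = 0
  deps.gen = max2(0, 9) = 9
  trace.gen = min2(-9, 9) = -9
  layout.gen = add(-9, 9) = 0

Propagation after the edit:
  report.gen: runs — assets.txt -9->-1; result 8.
  deps.gen: runs — report.gen 0->8; result 9 (same value as before).
  layout.gen: checked — values it read are unchanged (trace.gen unchanged, deps.gen unchanged); reused cached 0 without running.

Key observation: the change is absorbed at deps.gen — it re-runs but produces the same value, and the output's value is unchanged.

New value of layout.gen: 0.
Target commands that run: deps.gen, report.gen — 2 in total.
Values that change: assets.txt, report.gen.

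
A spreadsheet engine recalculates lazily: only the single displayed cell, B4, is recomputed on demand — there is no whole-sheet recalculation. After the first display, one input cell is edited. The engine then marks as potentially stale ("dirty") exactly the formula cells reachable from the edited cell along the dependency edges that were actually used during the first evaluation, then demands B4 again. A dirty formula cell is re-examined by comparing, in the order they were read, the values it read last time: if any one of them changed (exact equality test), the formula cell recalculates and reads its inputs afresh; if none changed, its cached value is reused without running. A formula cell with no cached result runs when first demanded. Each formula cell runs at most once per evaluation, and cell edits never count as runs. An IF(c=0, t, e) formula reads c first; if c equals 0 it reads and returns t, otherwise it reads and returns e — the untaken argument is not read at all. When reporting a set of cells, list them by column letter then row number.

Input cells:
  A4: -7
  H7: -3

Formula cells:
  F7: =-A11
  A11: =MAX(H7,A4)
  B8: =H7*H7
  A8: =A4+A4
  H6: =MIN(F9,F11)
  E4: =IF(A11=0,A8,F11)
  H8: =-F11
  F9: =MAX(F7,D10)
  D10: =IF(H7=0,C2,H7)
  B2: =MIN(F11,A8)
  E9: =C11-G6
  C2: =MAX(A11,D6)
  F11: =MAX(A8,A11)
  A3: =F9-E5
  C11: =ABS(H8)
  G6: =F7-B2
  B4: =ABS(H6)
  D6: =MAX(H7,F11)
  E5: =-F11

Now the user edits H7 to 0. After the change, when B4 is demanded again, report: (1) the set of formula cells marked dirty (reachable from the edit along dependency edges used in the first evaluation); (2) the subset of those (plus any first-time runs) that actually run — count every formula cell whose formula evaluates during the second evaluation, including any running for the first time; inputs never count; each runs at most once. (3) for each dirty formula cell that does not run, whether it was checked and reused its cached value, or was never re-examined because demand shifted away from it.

Marked dirty: A11, B4, D10, F7, F9, F11, H6.
Formula cells that run: A11, B4, C2, D6, D10, F7, F9, F11, H6 — 9 in total.
Every dirty formula cell ran.
Key observation: a condition flipped, so demand reaches new nodes — C2, D6 run for the first time.

First evaluation (everything demanded from the output):
  A8 = -7 + -7 = -14
  A11 = MAX(-3, -7) = -3
  D10 = IF(H7=0: H7=-3 -> else branch H7) = -3
  F7 = -(-3) = 3
  F9 = MAX(3, -3) = 3
  F11 = MAX(-14, -3) = -3
  H6 = MIN(3, -3) = -3
  B4 = ABS(-3) = 3

Propagation after the edit:
  A11: runs — H7 -3->0; result 0.
  F7: runs — A11 -3->0; result 0.
  F11: runs — A11 -3->0; result 0.
  D6: demanded for the first time — runs, produces 0.
  C2: demanded for the first time — runs, produces 0.
  D10: runs — H7 -3->0; H7 -3->0; result 0.
  F9: runs — F7 3->0; D10 -3->0; result 0.
  H6: runs — F9 3->0; F11 -3->0; result 0.
  B4: runs — H6 -3->0; result 0.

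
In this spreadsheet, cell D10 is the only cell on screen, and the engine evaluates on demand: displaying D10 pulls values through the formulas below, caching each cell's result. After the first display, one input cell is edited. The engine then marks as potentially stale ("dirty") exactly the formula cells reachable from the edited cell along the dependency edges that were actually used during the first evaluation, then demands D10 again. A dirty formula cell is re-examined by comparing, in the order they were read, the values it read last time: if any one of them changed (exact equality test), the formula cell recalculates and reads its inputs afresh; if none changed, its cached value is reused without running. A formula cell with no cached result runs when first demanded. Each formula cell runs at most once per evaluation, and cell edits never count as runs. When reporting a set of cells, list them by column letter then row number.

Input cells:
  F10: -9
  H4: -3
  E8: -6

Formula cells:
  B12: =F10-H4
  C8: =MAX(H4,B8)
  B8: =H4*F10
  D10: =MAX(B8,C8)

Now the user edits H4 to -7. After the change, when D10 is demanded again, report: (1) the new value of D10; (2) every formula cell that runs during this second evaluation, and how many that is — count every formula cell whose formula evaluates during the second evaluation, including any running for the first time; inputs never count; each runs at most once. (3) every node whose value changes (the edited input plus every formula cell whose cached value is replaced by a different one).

D10 now evaluates to 63.
Run set: B8, C8, D10 (3 run).
Changed values: B8, C8, D10, H4.

Initial pass — values computed on the first demand:
  B8 = -3 * -9 = 27
  C8 = MAX(-3, 27) = 27
  D10 = MAX(27, 27) = 27

Second demand — change propagation:
  B8: re-runs because H4 -3->-7; new result 63.
  C8: re-runs because H4 -3->-7; B8 27->63; new result 63.
  D10: re-runs because B8 27->63; C8 27->63; new result 63.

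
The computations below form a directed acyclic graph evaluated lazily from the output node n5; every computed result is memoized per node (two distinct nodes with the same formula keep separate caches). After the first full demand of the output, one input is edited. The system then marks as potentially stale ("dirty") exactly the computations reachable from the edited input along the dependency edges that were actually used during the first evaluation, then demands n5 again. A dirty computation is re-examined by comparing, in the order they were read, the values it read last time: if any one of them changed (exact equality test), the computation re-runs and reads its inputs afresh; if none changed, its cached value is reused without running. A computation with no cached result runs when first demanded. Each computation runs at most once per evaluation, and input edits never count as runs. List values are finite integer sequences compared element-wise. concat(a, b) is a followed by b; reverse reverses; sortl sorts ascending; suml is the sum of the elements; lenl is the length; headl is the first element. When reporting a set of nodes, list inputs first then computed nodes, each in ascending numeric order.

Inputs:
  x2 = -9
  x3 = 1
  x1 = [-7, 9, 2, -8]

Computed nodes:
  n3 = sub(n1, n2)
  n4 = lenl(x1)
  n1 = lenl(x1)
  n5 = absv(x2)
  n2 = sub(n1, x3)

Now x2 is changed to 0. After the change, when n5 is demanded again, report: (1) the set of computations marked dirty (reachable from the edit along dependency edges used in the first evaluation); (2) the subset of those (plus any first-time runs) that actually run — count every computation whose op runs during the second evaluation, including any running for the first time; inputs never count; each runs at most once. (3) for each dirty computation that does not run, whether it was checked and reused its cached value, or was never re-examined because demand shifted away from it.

The edit dirties: n5.
1 computations run: n5.
No dirty computation escaped a run.

First demand of the output computes:
  n5 = absv(-9) = 9

After the edit, cleaning proceeds:
  n5: a read changed (x2 -9->0) — executes, giving 0.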